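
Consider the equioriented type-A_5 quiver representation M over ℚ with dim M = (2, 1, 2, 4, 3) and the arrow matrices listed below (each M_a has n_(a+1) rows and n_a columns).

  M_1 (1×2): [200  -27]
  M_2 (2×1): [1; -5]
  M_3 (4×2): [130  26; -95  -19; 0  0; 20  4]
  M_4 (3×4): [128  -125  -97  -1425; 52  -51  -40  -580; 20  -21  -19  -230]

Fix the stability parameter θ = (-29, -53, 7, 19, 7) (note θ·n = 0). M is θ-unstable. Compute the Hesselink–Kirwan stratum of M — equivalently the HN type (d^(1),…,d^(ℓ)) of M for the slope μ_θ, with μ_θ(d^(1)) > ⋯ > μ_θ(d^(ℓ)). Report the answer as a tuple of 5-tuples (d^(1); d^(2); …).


Interval decomposition of M: I[1,1], I[1,3], I[3,5], I[4,4], I[4,5]^2.
HN type (ℓ=5): μ^(1)=19; μ^(2)=13; μ^(3)=7; μ^(4)=-29; μ^(5)=-41

((0, 0, 0, 1, 0); (0, 0, 0, 3, 3); (0, 0, 2, 0, 0); (1, 0, 0, 0, 0); (1, 1, 0, 0, 0))


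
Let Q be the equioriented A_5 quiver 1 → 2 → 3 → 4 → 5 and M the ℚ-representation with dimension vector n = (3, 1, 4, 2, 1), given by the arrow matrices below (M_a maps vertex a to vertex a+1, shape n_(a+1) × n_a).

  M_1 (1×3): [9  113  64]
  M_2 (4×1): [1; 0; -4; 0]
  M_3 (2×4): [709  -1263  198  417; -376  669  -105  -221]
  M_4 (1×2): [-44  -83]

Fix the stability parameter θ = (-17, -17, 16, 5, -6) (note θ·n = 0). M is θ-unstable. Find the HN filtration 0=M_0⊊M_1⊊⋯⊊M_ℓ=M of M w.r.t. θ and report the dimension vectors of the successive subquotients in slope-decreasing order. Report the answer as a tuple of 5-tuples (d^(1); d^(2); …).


Via rank(M_{q-1}∘⋯∘M_p): M ≅ I[1,1]^2, I[1,4], I[3,3]^2, I[3,5].
μ_θ-semistable layers: μ^(1)=16; μ^(2)=21/2; μ^(3)=5; μ^(4)=-17

((0, 0, 2, 0, 0); (0, 0, 1, 1, 0); (0, 0, 1, 1, 1); (3, 1, 0, 0, 0))


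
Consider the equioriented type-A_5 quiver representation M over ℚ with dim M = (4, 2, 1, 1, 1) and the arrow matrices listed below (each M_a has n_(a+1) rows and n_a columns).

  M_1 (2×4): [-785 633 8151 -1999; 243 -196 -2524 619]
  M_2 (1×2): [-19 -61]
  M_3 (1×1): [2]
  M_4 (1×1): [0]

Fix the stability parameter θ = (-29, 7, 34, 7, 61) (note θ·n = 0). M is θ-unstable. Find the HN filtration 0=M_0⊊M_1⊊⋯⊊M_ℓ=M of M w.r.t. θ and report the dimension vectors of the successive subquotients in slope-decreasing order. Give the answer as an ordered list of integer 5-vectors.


Interval decomposition of M: I[1,1]^2, I[1,2], I[1,4], I[5,5].
HN type (ℓ=4): μ^(1)=61; μ^(2)=41/2; μ^(3)=7; μ^(4)=-29

((0, 0, 0, 0, 1); (0, 0, 1, 1, 0); (0, 2, 0, 0, 0); (4, 0, 0, 0, 0))


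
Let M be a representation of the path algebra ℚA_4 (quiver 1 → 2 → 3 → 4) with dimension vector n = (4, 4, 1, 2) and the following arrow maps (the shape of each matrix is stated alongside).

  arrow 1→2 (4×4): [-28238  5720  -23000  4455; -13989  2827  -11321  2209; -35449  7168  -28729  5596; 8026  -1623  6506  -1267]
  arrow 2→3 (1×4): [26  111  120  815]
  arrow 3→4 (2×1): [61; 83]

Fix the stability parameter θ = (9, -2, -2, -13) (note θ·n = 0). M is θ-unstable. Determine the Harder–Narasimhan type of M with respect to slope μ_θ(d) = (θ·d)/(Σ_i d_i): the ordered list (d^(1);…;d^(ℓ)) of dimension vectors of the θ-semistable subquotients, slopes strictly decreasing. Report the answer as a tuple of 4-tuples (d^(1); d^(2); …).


Barcode: M ≅ I[1,1], I[1,2]^2, I[1,4], I[2,2], I[4,4]. HN layers by μ_θ (4 steps, strictly decreasing):
  μ^(1)=9; μ^(2)=7/2; μ^(3)=-2; μ^(4)=-13

((1, 0, 0, 0); (2, 2, 0, 0); (1, 2, 1, 1); (0, 0, 0, 1))


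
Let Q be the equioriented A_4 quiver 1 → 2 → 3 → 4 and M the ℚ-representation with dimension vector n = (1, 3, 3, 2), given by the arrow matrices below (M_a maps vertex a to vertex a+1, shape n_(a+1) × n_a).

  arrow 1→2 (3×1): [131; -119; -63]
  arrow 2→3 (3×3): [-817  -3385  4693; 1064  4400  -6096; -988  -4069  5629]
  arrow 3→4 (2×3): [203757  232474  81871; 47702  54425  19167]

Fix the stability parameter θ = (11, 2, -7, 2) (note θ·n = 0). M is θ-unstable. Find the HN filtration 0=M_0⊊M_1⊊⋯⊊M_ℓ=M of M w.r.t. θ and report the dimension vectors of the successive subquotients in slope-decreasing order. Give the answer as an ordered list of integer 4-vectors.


Barcode: M ≅ I[1,4], I[2,2], I[2,4], I[3,3]. HN layers by μ_θ (3 steps, strictly decreasing):
  μ^(1)=2; μ^(2)=-5/2; μ^(3)=-7

((1, 2, 1, 2); (0, 1, 1, 0); (0, 0, 1, 0))


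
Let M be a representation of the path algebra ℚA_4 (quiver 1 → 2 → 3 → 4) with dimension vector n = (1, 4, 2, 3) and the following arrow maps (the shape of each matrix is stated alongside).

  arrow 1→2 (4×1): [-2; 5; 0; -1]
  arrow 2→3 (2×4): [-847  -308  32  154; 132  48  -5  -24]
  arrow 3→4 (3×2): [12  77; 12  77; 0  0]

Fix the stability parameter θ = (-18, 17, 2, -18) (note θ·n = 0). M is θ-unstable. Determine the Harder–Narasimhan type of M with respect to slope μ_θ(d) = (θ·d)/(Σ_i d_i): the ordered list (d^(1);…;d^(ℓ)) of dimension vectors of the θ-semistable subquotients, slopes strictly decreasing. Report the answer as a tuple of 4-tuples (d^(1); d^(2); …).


Barcode: M ≅ I[1,2], I[2,2], I[2,3], I[2,4], I[4,4]^2. HN layers by μ_θ (4 steps, strictly decreasing):
  μ^(1)=17; μ^(2)=19/2; μ^(3)=1/3; μ^(4)=-18

((0, 2, 0, 0); (0, 1, 1, 0); (0, 1, 1, 1); (1, 0, 0, 2))


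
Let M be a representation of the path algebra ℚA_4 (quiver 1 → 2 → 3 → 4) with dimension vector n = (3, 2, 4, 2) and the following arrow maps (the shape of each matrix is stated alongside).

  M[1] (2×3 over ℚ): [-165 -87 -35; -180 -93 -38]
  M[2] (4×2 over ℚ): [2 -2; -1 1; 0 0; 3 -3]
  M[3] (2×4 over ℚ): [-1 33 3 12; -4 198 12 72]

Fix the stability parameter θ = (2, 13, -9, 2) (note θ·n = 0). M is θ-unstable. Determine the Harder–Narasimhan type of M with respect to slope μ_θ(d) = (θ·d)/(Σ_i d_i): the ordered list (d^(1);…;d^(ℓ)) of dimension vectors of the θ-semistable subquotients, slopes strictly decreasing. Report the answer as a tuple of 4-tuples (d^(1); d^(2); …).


Barcode: M ≅ I[1,1], I[1,2], I[1,4], I[3,3]^2, I[3,4]. HN layers by μ_θ (3 steps, strictly decreasing):
  μ^(1)=13; μ^(2)=2; μ^(3)=-9

((0, 1, 0, 0); (3, 1, 1, 2); (0, 0, 3, 0))


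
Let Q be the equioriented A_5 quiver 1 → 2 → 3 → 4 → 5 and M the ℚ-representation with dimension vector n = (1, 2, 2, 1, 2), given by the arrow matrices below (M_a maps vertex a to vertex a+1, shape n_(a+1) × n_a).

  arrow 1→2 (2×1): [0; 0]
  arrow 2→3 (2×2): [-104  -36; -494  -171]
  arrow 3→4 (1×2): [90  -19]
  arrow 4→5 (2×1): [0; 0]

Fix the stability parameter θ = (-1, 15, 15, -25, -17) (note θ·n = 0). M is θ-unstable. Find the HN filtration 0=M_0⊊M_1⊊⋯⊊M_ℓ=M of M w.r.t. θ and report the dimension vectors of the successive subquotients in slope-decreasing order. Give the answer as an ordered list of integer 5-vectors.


Interval decomposition of M: I[1,1], I[2,2], I[2,4], I[3,3], I[5,5]^2.
HN type (ℓ=4): μ^(1)=15; μ^(2)=5/3; μ^(3)=-1; μ^(4)=-17

((0, 1, 1, 0, 0); (0, 1, 1, 1, 0); (1, 0, 0, 0, 0); (0, 0, 0, 0, 2))


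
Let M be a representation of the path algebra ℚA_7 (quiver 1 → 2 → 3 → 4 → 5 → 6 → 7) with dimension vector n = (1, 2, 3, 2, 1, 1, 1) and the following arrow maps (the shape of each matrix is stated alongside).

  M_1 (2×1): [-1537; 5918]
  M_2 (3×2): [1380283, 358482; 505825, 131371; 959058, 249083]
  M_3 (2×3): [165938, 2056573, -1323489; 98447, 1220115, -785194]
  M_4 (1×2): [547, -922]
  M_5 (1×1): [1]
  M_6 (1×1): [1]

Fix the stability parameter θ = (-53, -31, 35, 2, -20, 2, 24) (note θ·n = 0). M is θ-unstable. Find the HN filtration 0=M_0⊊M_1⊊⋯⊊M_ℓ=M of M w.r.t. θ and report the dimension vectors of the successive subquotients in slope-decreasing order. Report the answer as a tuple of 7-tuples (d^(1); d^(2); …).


Barcode: M ≅ I[1,7], I[2,4], I[3,3]. HN layers by μ_θ (6 steps, strictly decreasing):
  μ^(1)=35; μ^(2)=24; μ^(3)=37/2; μ^(4)=19/4; μ^(5)=-31; μ^(6)=-53

((0, 0, 1, 0, 0, 0, 0); (0, 0, 0, 0, 0, 0, 1); (0, 0, 1, 1, 0, 0, 0); (0, 0, 1, 1, 1, 1, 0); (0, 2, 0, 0, 0, 0, 0); (1, 0, 0, 0, 0, 0, 0))


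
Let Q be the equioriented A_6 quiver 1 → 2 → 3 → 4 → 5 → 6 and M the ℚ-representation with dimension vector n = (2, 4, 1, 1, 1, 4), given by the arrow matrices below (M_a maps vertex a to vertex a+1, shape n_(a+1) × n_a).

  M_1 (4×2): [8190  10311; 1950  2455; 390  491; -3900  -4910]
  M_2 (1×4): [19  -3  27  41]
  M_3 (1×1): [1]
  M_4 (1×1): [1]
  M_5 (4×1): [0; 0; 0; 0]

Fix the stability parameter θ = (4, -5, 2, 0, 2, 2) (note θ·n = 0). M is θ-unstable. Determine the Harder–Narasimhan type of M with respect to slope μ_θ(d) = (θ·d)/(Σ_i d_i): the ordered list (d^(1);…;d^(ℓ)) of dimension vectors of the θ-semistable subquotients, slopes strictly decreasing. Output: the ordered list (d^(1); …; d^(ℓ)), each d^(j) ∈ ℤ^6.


Barcode: M ≅ I[1,1], I[1,5], I[2,2]^3, I[6,6]^4. HN layers by μ_θ (5 steps, strictly decreasing):
  μ^(1)=4; μ^(2)=2; μ^(3)=1; μ^(4)=-1/2; μ^(5)=-5

((1, 0, 0, 0, 0, 0); (0, 0, 0, 0, 1, 4); (0, 0, 1, 1, 0, 0); (1, 1, 0, 0, 0, 0); (0, 3, 0, 0, 0, 0))


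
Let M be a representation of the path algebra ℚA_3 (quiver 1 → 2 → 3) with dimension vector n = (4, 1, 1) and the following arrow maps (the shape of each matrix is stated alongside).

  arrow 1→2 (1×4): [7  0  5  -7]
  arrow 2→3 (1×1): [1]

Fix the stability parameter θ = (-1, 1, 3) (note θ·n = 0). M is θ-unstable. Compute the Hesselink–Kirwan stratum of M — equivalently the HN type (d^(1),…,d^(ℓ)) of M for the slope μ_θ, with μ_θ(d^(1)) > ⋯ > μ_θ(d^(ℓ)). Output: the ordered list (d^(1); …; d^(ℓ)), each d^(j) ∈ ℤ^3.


Barcode: M ≅ I[1,1]^3, I[1,3]. HN layers by μ_θ (3 steps, strictly decreasing):
  μ^(1)=3; μ^(2)=1; μ^(3)=-1

((0, 0, 1); (0, 1, 0); (4, 0, 0))


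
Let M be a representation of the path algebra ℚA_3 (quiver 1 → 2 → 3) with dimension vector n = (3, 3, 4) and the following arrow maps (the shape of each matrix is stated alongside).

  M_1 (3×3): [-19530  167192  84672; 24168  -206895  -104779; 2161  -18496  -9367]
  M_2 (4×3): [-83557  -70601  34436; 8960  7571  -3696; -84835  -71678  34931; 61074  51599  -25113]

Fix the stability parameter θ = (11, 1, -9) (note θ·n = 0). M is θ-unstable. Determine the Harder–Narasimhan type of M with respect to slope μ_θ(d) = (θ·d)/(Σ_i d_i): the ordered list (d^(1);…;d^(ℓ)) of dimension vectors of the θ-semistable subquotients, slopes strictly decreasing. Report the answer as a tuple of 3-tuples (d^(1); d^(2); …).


Via rank(M_{q-1}∘⋯∘M_p): M ≅ I[1,3]^3, I[3,3].
μ_θ-semistable layers: μ^(1)=1; μ^(2)=-9

((3, 3, 3); (0, 0, 1))


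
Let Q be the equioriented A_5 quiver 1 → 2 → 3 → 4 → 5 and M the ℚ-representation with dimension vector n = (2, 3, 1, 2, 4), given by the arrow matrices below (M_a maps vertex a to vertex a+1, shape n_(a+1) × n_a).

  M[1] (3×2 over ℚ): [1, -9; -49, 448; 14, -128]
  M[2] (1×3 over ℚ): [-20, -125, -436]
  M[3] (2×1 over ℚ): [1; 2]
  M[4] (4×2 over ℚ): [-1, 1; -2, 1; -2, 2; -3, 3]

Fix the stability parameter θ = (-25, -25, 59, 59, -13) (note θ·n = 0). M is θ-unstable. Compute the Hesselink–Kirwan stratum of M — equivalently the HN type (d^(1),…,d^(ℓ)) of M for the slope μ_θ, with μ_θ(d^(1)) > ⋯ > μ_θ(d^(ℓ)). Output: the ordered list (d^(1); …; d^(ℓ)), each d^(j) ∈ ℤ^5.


Via rank(M_{q-1}∘⋯∘M_p): M ≅ I[1,2], I[1,5], I[2,2], I[4,5], I[5,5]^2.
μ_θ-semistable layers: μ^(1)=35; μ^(2)=23; μ^(3)=-13; μ^(4)=-25

((0, 0, 1, 1, 1); (0, 0, 0, 1, 1); (0, 0, 0, 0, 2); (2, 3, 0, 0, 0))


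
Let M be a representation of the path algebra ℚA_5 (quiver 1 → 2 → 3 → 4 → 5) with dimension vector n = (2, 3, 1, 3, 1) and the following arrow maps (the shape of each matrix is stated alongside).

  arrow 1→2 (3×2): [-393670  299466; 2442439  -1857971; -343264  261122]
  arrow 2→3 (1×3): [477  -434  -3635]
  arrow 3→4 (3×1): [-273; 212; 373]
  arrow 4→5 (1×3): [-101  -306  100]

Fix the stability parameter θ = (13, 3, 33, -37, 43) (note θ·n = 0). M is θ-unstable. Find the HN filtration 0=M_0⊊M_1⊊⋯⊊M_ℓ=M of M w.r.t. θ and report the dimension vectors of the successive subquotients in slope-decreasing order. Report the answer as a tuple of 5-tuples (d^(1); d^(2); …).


Via rank(M_{q-1}∘⋯∘M_p): M ≅ I[1,2], I[1,5], I[2,2], I[4,4]^2.
μ_θ-semistable layers: μ^(1)=43; μ^(2)=8; μ^(3)=3; μ^(4)=-37

((0, 0, 0, 0, 1); (1, 1, 0, 0, 0); (1, 2, 1, 1, 0); (0, 0, 0, 2, 0))


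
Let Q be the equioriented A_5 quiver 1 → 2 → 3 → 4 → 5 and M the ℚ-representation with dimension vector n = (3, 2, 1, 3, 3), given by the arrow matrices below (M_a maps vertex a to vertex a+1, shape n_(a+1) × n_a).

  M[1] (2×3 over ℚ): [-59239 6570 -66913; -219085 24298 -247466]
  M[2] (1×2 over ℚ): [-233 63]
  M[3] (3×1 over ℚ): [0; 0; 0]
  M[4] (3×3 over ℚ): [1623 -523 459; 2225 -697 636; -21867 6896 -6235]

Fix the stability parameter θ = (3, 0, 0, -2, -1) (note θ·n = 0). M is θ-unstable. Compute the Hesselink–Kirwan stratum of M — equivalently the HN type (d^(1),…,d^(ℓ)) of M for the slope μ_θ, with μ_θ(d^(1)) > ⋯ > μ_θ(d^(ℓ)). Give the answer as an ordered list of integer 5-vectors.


Barcode: M ≅ I[1,1], I[1,2], I[1,3], I[4,5]^3. HN layers by μ_θ (5 steps, strictly decreasing):
  μ^(1)=3; μ^(2)=3/2; μ^(3)=1; μ^(4)=-1; μ^(5)=-2

((1, 0, 0, 0, 0); (1, 1, 0, 0, 0); (1, 1, 1, 0, 0); (0, 0, 0, 0, 3); (0, 0, 0, 3, 0))


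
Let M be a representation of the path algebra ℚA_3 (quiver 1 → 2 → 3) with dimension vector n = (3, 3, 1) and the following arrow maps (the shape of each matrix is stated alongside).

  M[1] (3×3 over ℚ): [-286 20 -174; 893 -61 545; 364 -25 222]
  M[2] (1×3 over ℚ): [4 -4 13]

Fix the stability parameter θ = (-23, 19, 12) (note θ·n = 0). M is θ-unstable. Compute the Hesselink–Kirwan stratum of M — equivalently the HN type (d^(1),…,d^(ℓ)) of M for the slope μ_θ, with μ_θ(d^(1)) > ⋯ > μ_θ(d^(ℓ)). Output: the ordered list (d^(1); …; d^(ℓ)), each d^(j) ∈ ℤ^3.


Interval decomposition of M: I[1,2]^2, I[1,3].
HN type (ℓ=3): μ^(1)=19; μ^(2)=31/2; μ^(3)=-23

((0, 2, 0); (0, 1, 1); (3, 0, 0))


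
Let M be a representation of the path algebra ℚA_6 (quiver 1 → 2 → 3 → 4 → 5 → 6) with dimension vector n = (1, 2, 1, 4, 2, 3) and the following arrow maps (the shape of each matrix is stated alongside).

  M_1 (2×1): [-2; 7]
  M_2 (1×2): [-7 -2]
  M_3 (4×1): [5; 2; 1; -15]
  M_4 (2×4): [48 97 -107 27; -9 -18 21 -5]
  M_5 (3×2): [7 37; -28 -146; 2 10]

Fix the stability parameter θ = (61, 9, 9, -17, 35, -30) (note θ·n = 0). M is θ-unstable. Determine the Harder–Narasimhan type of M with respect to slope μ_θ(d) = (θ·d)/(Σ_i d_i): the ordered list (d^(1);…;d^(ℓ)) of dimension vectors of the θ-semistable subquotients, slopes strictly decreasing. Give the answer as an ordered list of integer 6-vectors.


Interval decomposition of M: I[1,2], I[2,6], I[4,4]^2, I[4,6], I[6,6].
HN type (ℓ=5): μ^(1)=35; μ^(2)=5/2; μ^(3)=1/3; μ^(4)=-17; μ^(5)=-30

((1, 1, 0, 0, 0, 0); (0, 0, 0, 0, 2, 2); (0, 1, 1, 1, 0, 0); (0, 0, 0, 3, 0, 0); (0, 0, 0, 0, 0, 1))


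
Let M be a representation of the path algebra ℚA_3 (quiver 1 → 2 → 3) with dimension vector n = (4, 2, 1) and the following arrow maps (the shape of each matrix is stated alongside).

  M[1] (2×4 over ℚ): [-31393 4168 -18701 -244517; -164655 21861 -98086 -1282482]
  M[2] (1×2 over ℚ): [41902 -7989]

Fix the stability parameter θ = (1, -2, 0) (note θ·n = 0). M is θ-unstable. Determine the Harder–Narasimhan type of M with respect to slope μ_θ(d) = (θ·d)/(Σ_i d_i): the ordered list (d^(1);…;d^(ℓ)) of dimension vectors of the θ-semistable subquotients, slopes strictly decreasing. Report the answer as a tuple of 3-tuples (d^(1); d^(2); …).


Via rank(M_{q-1}∘⋯∘M_p): M ≅ I[1,1]^2, I[1,2], I[1,3].
μ_θ-semistable layers: μ^(1)=1; μ^(2)=0; μ^(3)=-1/2

((2, 0, 0); (0, 0, 1); (2, 2, 0))


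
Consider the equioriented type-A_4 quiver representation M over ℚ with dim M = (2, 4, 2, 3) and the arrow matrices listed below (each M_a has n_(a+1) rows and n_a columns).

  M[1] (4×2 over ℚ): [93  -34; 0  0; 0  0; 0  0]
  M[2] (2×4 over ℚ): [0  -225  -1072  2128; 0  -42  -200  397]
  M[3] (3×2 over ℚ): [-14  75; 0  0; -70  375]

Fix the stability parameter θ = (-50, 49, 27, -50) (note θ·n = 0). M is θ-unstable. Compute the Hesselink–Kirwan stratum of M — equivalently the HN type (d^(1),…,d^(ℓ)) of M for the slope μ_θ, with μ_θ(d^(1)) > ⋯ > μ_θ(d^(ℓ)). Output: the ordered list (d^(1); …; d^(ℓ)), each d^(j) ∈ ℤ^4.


Barcode: M ≅ I[1,1], I[1,2], I[2,2], I[2,3], I[2,4], I[4,4]^2. HN layers by μ_θ (4 steps, strictly decreasing):
  μ^(1)=49; μ^(2)=38; μ^(3)=26/3; μ^(4)=-50

((0, 2, 0, 0); (0, 1, 1, 0); (0, 1, 1, 1); (2, 0, 0, 2))


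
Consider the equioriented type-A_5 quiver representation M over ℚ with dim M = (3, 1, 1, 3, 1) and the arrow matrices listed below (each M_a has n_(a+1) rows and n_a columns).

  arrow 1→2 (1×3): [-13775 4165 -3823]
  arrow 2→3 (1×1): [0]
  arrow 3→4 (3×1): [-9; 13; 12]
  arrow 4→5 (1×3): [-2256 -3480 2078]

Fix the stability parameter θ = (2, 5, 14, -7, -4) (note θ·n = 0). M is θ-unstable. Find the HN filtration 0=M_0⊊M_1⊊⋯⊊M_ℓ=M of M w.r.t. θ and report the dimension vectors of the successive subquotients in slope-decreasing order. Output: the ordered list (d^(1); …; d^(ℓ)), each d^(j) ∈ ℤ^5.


Barcode: M ≅ I[1,1]^2, I[1,2], I[3,4], I[4,4], I[4,5]. HN layers by μ_θ (5 steps, strictly decreasing):
  μ^(1)=5; μ^(2)=7/2; μ^(3)=2; μ^(4)=-4; μ^(5)=-7

((0, 1, 0, 0, 0); (0, 0, 1, 1, 0); (3, 0, 0, 0, 0); (0, 0, 0, 0, 1); (0, 0, 0, 2, 0))


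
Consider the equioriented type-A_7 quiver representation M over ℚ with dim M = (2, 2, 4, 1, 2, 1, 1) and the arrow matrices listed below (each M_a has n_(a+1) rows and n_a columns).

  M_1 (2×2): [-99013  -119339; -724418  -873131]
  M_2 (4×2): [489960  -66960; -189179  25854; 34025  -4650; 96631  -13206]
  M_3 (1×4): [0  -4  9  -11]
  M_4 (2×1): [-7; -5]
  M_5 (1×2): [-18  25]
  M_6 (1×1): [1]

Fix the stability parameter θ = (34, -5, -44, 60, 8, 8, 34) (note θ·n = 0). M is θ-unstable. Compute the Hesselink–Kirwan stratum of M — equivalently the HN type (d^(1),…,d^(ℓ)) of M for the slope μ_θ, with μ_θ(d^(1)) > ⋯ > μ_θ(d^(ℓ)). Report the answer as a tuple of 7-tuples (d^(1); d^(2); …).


Barcode: M ≅ I[1,2], I[1,3], I[3,3]^2, I[3,7], I[5,5]. HN layers by μ_θ (6 steps, strictly decreasing):
  μ^(1)=34; μ^(2)=76/3; μ^(3)=29/2; μ^(4)=8; μ^(5)=-5; μ^(6)=-44

((0, 0, 0, 0, 0, 0, 1); (0, 0, 0, 1, 1, 1, 0); (1, 1, 0, 0, 0, 0, 0); (0, 0, 0, 0, 1, 0, 0); (1, 1, 1, 0, 0, 0, 0); (0, 0, 3, 0, 0, 0, 0))


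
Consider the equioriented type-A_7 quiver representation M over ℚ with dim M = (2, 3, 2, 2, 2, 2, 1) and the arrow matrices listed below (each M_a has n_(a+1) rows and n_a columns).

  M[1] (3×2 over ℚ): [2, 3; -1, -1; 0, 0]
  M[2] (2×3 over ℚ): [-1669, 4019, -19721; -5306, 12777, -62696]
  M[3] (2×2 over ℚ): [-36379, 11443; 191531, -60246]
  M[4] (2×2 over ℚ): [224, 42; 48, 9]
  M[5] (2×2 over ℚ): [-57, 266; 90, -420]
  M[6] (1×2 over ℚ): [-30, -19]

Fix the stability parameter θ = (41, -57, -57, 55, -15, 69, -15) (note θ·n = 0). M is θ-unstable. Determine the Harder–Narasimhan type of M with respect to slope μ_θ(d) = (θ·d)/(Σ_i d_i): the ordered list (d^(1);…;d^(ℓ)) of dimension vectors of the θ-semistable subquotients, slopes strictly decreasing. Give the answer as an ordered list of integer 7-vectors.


Barcode: M ≅ I[1,4], I[1,5], I[2,2], I[5,6], I[6,7]. HN layers by μ_θ (7 steps, strictly decreasing):
  μ^(1)=69; μ^(2)=55; μ^(3)=27; μ^(4)=20; μ^(5)=-15; μ^(6)=-73/3; μ^(7)=-57

((0, 0, 0, 0, 0, 1, 0); (0, 0, 0, 1, 0, 0, 0); (0, 0, 0, 0, 0, 1, 1); (0, 0, 0, 1, 1, 0, 0); (0, 0, 0, 0, 1, 0, 0); (2, 2, 2, 0, 0, 0, 0); (0, 1, 0, 0, 0, 0, 0))


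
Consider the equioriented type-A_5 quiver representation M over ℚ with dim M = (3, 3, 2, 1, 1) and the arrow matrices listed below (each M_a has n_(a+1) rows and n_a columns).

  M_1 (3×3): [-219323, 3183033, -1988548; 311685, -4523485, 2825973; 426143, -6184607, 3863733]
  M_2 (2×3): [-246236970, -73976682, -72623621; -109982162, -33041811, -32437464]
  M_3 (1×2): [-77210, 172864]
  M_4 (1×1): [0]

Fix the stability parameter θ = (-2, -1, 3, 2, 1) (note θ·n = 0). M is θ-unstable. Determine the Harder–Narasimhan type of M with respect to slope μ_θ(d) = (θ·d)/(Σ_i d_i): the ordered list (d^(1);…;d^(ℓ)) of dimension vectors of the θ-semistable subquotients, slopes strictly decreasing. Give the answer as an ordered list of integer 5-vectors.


Barcode: M ≅ I[1,2], I[1,3], I[1,4], I[5,5]. HN layers by μ_θ (5 steps, strictly decreasing):
  μ^(1)=3; μ^(2)=5/2; μ^(3)=1; μ^(4)=-1; μ^(5)=-2

((0, 0, 1, 0, 0); (0, 0, 1, 1, 0); (0, 0, 0, 0, 1); (0, 3, 0, 0, 0); (3, 0, 0, 0, 0))


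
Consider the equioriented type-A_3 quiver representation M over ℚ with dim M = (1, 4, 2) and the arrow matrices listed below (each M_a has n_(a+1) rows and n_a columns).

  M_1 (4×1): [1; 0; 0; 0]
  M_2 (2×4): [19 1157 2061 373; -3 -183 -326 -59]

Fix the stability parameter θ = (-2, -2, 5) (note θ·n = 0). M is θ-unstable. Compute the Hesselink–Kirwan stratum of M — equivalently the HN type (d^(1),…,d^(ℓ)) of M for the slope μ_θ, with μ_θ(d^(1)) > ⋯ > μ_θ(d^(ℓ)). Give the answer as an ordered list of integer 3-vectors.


Interval decomposition of M: I[1,3], I[2,2]^2, I[2,3].
HN type (ℓ=2): μ^(1)=5; μ^(2)=-2

((0, 0, 2); (1, 4, 0))


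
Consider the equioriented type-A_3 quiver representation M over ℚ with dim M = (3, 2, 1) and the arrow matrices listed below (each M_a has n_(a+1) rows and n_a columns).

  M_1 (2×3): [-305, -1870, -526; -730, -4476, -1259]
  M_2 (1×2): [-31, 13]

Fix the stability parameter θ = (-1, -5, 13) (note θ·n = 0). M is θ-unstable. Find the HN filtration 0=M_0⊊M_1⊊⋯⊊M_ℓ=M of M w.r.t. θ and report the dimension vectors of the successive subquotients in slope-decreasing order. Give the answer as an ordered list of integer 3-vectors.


Via rank(M_{q-1}∘⋯∘M_p): M ≅ I[1,1], I[1,2], I[1,3].
μ_θ-semistable layers: μ^(1)=13; μ^(2)=-1; μ^(3)=-3

((0, 0, 1); (1, 0, 0); (2, 2, 0))


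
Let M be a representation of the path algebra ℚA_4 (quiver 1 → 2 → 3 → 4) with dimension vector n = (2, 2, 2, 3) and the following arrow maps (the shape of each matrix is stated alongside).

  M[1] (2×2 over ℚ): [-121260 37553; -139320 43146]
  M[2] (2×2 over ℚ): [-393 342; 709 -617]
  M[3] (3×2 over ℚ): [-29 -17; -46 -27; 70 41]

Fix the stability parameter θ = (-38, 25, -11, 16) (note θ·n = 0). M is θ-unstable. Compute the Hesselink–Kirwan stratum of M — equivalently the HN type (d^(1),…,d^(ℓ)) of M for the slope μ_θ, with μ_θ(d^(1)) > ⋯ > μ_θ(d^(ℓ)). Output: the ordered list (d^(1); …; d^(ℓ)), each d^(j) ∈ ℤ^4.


Interval decomposition of M: I[1,1], I[1,4], I[2,4], I[4,4].
HN type (ℓ=3): μ^(1)=16; μ^(2)=7; μ^(3)=-38

((0, 0, 0, 3); (0, 2, 2, 0); (2, 0, 0, 0))


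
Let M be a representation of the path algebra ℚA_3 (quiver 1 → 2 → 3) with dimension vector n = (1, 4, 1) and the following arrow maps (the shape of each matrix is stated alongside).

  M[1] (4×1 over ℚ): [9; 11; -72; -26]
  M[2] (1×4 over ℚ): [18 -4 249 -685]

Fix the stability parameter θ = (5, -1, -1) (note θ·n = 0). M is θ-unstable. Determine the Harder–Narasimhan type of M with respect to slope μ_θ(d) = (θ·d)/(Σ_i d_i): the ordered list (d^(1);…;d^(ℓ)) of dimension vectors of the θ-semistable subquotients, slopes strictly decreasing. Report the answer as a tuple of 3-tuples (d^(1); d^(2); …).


Interval decomposition of M: I[1,2], I[2,2]^2, I[2,3].
HN type (ℓ=2): μ^(1)=2; μ^(2)=-1

((1, 1, 0); (0, 3, 1))


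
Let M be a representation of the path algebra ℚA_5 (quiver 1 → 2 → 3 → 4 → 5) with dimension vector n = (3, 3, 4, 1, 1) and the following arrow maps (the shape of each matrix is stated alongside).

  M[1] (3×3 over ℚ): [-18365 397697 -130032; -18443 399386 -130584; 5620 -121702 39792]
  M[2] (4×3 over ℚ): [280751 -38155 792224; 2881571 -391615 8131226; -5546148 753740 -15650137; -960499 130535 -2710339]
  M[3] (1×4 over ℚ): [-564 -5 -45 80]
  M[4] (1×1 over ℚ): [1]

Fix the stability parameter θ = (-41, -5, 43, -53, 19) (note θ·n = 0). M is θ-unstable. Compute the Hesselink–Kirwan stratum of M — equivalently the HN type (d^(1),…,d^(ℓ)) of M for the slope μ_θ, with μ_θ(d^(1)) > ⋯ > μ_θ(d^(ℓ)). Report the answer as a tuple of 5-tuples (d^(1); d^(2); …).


Interval decomposition of M: I[1,1], I[1,2], I[1,5], I[2,3], I[3,3]^2.
HN type (ℓ=4): μ^(1)=43; μ^(2)=19; μ^(3)=-5; μ^(4)=-41

((0, 0, 3, 0, 0); (0, 0, 0, 0, 1); (0, 3, 1, 1, 0); (3, 0, 0, 0, 0))


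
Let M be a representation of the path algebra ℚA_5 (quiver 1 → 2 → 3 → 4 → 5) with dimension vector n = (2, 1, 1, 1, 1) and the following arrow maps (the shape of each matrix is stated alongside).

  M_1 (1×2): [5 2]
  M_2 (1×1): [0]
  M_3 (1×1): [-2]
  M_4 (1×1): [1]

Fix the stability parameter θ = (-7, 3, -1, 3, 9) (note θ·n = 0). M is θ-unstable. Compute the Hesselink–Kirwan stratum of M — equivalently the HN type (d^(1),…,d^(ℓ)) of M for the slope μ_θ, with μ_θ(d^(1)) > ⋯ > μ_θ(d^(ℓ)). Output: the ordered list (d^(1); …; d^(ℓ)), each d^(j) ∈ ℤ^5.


Barcode: M ≅ I[1,1], I[1,2], I[3,5]. HN layers by μ_θ (4 steps, strictly decreasing):
  μ^(1)=9; μ^(2)=3; μ^(3)=-1; μ^(4)=-7

((0, 0, 0, 0, 1); (0, 1, 0, 1, 0); (0, 0, 1, 0, 0); (2, 0, 0, 0, 0))


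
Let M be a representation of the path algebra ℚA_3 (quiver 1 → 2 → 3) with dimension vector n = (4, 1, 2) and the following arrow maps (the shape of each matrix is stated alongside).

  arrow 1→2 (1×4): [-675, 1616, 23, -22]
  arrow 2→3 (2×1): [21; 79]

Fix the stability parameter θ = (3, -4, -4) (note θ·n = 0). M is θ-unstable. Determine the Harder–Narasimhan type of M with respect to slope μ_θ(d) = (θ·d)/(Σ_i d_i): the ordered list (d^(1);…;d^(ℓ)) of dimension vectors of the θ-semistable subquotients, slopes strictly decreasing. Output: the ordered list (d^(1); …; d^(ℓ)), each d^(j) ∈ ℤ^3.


Interval decomposition of M: I[1,1]^3, I[1,3], I[3,3].
HN type (ℓ=3): μ^(1)=3; μ^(2)=-5/3; μ^(3)=-4

((3, 0, 0); (1, 1, 1); (0, 0, 1))


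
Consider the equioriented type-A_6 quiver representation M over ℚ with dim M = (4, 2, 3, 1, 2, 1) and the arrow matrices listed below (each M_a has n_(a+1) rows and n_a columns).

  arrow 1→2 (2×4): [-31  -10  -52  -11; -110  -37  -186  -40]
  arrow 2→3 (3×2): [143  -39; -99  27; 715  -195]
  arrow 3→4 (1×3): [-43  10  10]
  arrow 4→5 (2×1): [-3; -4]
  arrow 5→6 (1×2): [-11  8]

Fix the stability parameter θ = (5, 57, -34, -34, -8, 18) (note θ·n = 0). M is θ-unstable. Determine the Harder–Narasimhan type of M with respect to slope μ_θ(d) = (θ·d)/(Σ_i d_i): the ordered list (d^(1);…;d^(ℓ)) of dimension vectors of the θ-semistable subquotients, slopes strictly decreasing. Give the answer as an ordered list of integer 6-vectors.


Barcode: M ≅ I[1,1]^2, I[1,2], I[1,6], I[3,3]^2, I[5,5]. HN layers by μ_θ (6 steps, strictly decreasing):
  μ^(1)=57; μ^(2)=18; μ^(3)=5; μ^(4)=-14/5; μ^(5)=-8; μ^(6)=-34

((0, 1, 0, 0, 0, 0); (0, 0, 0, 0, 0, 1); (3, 0, 0, 0, 0, 0); (1, 1, 1, 1, 1, 0); (0, 0, 0, 0, 1, 0); (0, 0, 2, 0, 0, 0))


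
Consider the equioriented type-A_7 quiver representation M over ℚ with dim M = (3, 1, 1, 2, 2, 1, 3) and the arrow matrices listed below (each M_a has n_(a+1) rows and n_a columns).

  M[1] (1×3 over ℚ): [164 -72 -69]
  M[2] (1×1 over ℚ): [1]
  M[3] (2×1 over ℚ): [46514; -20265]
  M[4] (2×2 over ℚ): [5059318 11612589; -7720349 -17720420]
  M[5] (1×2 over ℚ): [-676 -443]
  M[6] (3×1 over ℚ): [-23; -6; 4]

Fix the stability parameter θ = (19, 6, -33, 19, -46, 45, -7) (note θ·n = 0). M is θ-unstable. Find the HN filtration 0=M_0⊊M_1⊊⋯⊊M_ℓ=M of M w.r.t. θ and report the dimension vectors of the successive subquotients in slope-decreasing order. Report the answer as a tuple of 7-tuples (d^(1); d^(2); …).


Via rank(M_{q-1}∘⋯∘M_p): M ≅ I[1,1]^2, I[1,7], I[4,5], I[7,7]^2.
μ_θ-semistable layers: μ^(1)=19; μ^(2)=-7; μ^(3)=-27/2

((2, 0, 0, 0, 0, 1, 1); (1, 1, 1, 1, 1, 0, 2); (0, 0, 0, 1, 1, 0, 0))


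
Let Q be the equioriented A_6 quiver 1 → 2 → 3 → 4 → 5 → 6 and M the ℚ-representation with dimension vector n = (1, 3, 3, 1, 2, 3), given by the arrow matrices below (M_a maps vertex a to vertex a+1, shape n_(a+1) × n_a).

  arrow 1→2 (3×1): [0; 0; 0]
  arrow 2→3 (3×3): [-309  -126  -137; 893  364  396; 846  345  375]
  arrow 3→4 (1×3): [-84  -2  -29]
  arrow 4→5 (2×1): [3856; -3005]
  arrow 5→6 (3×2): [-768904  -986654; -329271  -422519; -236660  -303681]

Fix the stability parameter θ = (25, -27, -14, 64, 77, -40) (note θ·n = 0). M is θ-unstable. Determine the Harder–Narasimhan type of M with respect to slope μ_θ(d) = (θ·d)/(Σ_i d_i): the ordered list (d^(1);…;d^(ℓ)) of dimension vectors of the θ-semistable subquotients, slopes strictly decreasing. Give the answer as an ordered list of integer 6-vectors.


Barcode: M ≅ I[1,1], I[2,3]^2, I[2,6], I[5,6], I[6,6]. HN layers by μ_θ (6 steps, strictly decreasing):
  μ^(1)=101/3; μ^(2)=25; μ^(3)=37/2; μ^(4)=-14; μ^(5)=-27; μ^(6)=-40

((0, 0, 0, 1, 1, 1); (1, 0, 0, 0, 0, 0); (0, 0, 0, 0, 1, 1); (0, 0, 3, 0, 0, 0); (0, 3, 0, 0, 0, 0); (0, 0, 0, 0, 0, 1))


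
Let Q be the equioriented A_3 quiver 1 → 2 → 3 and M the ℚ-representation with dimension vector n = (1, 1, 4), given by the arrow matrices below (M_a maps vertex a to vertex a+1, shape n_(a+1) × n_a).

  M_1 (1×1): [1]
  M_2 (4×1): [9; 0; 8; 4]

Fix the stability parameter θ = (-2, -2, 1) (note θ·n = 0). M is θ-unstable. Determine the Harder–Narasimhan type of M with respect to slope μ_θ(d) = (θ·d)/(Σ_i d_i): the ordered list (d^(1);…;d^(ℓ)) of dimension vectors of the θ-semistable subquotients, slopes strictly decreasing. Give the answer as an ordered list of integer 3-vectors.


Barcode: M ≅ I[1,3], I[3,3]^3. HN layers by μ_θ (2 steps, strictly decreasing):
  μ^(1)=1; μ^(2)=-2

((0, 0, 4); (1, 1, 0))


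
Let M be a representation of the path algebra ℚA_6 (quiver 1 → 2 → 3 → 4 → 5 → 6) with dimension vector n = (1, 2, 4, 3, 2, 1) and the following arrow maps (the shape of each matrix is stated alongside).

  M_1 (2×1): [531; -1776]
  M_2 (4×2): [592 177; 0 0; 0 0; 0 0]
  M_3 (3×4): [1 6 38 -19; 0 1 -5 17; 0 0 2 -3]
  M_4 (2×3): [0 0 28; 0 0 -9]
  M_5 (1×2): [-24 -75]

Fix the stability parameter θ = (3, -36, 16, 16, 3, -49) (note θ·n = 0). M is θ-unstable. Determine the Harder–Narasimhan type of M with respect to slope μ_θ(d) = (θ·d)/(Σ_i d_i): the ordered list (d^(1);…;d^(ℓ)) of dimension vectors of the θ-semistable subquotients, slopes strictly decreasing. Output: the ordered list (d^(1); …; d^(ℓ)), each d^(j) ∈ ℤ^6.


Via rank(M_{q-1}∘⋯∘M_p): M ≅ I[1,2], I[2,4], I[3,3], I[3,4], I[3,6], I[5,5].
μ_θ-semistable layers: μ^(1)=16; μ^(2)=3; μ^(3)=-7/2; μ^(4)=-33/2; μ^(5)=-36

((0, 0, 3, 2, 0, 0); (0, 0, 0, 0, 1, 0); (0, 0, 1, 1, 1, 1); (1, 1, 0, 0, 0, 0); (0, 1, 0, 0, 0, 0))


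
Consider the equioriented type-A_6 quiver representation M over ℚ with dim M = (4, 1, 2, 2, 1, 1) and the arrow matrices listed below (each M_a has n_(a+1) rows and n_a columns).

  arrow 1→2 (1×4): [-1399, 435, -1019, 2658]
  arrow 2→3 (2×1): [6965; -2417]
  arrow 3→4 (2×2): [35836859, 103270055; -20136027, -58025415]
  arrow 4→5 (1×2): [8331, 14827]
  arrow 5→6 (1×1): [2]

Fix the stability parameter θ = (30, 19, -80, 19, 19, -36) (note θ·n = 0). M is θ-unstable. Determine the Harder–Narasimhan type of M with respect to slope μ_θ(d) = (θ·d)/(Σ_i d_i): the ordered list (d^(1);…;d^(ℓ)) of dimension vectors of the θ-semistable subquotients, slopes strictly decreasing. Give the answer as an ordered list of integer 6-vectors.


Via rank(M_{q-1}∘⋯∘M_p): M ≅ I[1,1]^3, I[1,3], I[3,4], I[4,6].
μ_θ-semistable layers: μ^(1)=30; μ^(2)=19; μ^(3)=2/3; μ^(4)=-31/3; μ^(5)=-80

((3, 0, 0, 0, 0, 0); (0, 0, 0, 1, 0, 0); (0, 0, 0, 1, 1, 1); (1, 1, 1, 0, 0, 0); (0, 0, 1, 0, 0, 0))


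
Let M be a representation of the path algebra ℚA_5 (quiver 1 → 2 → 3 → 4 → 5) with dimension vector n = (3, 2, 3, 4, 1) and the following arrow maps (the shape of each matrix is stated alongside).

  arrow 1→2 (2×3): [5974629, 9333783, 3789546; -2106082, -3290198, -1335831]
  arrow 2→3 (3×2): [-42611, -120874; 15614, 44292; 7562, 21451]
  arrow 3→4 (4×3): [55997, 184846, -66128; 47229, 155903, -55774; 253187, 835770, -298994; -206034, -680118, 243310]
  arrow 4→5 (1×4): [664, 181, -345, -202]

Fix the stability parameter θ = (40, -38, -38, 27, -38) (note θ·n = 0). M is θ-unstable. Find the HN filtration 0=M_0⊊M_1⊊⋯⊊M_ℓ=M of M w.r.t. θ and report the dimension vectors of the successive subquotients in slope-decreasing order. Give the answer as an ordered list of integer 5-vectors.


Via rank(M_{q-1}∘⋯∘M_p): M ≅ I[1,1], I[1,4]^2, I[3,5], I[4,4].
μ_θ-semistable layers: μ^(1)=40; μ^(2)=27; μ^(3)=-11/2; μ^(4)=-12; μ^(5)=-38

((1, 0, 0, 0, 0); (0, 0, 0, 3, 0); (0, 0, 0, 1, 1); (2, 2, 2, 0, 0); (0, 0, 1, 0, 0))


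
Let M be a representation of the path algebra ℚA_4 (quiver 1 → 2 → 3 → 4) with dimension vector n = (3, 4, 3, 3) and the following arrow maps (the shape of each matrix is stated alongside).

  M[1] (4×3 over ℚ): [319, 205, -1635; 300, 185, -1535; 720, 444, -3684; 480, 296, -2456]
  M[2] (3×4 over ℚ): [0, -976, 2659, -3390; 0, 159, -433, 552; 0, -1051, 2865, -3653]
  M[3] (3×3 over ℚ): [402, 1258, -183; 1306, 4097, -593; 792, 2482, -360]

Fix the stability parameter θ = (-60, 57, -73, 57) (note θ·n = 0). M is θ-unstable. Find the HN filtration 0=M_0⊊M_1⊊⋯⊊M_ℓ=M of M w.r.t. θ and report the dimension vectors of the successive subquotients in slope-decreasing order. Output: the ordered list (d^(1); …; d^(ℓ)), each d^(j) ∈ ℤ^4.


Interval decomposition of M: I[1,1], I[1,2], I[1,4], I[2,3], I[2,4], I[4,4].
HN type (ℓ=3): μ^(1)=57; μ^(2)=-8; μ^(3)=-60

((0, 1, 0, 3); (0, 3, 3, 0); (3, 0, 0, 0))


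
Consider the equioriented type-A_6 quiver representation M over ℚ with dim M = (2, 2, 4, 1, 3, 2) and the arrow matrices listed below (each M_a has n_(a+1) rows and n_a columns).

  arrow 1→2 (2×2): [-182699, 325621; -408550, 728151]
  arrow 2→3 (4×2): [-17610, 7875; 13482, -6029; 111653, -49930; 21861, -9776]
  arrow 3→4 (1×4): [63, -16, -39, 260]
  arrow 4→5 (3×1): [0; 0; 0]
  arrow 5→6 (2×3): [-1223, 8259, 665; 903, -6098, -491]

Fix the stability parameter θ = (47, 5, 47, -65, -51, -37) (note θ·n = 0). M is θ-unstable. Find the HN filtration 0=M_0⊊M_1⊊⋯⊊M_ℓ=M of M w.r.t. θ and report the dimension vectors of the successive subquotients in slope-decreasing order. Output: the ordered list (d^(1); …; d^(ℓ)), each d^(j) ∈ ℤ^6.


Via rank(M_{q-1}∘⋯∘M_p): M ≅ I[1,3], I[1,4], I[3,3]^2, I[5,5], I[5,6]^2.
μ_θ-semistable layers: μ^(1)=47; μ^(2)=26; μ^(3)=17/2; μ^(4)=-37; μ^(5)=-51

((0, 0, 3, 0, 0, 0); (1, 1, 0, 0, 0, 0); (1, 1, 1, 1, 0, 0); (0, 0, 0, 0, 0, 2); (0, 0, 0, 0, 3, 0))


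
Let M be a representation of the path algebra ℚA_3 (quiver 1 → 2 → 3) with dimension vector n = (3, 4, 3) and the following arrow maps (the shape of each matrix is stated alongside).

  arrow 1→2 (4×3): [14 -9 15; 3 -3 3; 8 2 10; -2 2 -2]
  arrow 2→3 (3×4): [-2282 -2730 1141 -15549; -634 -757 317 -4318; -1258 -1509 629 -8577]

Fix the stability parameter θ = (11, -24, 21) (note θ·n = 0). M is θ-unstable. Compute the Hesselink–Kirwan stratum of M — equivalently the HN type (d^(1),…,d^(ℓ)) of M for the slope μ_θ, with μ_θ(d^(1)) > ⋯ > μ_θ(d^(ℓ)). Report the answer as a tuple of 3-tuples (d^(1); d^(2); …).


Barcode: M ≅ I[1,1], I[1,2], I[1,3], I[2,3]^2. HN layers by μ_θ (4 steps, strictly decreasing):
  μ^(1)=21; μ^(2)=11; μ^(3)=-13/2; μ^(4)=-24

((0, 0, 3); (1, 0, 0); (2, 2, 0); (0, 2, 0))


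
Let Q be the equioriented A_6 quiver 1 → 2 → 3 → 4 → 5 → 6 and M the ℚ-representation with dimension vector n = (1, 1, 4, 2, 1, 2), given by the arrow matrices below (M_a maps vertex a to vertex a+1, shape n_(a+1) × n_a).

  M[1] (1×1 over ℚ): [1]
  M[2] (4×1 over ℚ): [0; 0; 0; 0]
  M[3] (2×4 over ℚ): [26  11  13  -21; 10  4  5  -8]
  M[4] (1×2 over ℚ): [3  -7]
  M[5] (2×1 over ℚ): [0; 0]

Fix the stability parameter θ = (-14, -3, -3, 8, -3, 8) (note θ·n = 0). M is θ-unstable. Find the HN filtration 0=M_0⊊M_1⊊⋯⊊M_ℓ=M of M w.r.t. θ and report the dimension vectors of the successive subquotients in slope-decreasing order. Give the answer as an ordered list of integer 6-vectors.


Via rank(M_{q-1}∘⋯∘M_p): M ≅ I[1,2], I[3,3]^2, I[3,4], I[3,5], I[6,6]^2.
μ_θ-semistable layers: μ^(1)=8; μ^(2)=5/2; μ^(3)=-3; μ^(4)=-14

((0, 0, 0, 1, 0, 2); (0, 0, 0, 1, 1, 0); (0, 1, 4, 0, 0, 0); (1, 0, 0, 0, 0, 0))


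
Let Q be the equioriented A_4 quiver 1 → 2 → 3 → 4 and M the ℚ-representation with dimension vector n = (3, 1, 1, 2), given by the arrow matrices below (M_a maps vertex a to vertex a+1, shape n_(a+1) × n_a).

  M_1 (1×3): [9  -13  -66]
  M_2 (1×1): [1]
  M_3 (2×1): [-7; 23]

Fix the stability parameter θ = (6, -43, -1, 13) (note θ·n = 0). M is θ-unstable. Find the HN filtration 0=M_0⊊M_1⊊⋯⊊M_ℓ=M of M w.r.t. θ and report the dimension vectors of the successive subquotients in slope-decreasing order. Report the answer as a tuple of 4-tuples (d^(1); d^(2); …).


Barcode: M ≅ I[1,1]^2, I[1,4], I[4,4]. HN layers by μ_θ (4 steps, strictly decreasing):
  μ^(1)=13; μ^(2)=6; μ^(3)=-1; μ^(4)=-37/2

((0, 0, 0, 2); (2, 0, 0, 0); (0, 0, 1, 0); (1, 1, 0, 0))


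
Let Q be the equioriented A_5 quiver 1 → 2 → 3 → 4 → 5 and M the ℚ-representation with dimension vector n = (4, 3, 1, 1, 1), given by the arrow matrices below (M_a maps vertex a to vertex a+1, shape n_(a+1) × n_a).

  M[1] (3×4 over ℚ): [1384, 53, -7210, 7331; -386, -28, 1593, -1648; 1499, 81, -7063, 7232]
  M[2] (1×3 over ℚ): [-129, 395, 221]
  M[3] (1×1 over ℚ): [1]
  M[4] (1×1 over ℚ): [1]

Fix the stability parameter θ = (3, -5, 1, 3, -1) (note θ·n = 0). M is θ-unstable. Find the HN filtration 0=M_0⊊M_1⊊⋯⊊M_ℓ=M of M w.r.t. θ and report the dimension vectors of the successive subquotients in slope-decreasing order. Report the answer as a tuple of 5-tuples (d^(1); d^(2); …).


Interval decomposition of M: I[1,1], I[1,2]^2, I[1,5].
HN type (ℓ=3): μ^(1)=3; μ^(2)=1; μ^(3)=-1

((1, 0, 0, 0, 0); (0, 0, 1, 1, 1); (3, 3, 0, 0, 0))


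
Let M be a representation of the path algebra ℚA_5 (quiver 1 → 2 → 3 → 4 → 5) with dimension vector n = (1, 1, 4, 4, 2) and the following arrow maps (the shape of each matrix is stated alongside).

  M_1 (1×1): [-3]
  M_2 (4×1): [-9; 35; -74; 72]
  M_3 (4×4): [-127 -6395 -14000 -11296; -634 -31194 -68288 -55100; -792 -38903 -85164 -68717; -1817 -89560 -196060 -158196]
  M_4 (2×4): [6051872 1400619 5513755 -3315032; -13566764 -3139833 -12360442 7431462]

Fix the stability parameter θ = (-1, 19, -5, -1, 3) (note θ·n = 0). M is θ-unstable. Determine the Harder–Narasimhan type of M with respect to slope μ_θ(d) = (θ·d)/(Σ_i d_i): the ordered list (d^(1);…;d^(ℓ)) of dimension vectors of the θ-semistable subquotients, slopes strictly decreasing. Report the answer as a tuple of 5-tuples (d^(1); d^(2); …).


Via rank(M_{q-1}∘⋯∘M_p): M ≅ I[1,5], I[3,3], I[3,4], I[3,5], I[4,4].
μ_θ-semistable layers: μ^(1)=4; μ^(2)=3; μ^(3)=-1; μ^(4)=-5

((0, 1, 1, 1, 1); (0, 0, 0, 0, 1); (1, 0, 0, 3, 0); (0, 0, 3, 0, 0))
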